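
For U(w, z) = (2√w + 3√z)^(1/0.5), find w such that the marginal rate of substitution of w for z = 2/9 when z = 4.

For CES with ρ = 0.5, MRS = (2/3)·√(z/w).
Setting (2/3)·√(4/w) = 2/9 gives √(4/w) = 1/3, so 4/w = 1/9 and w = 36.

w = 36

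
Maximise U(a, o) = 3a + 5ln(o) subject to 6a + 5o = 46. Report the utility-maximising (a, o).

a* = 6, o* = 2

MU_a = 3, MU_o = 5/o.
MRS = 3 ÷ (5/o).
Tangency: set MRS = p_a/p_o = 6/5 = 1.2.
MRS depends only on o: 0.6·o = 1.2 ⇒ o* = 1.2/0.6 = 2.
From the budget, 6·a = 46 − 5·2 = 36, so a* = 6.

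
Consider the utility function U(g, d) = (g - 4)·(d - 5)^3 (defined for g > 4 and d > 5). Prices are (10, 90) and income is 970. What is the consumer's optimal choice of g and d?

MU_g = (d−5)^3, MU_d = 3·(g−4)·(d−5)^2.
MRS = (1/3)·(d−5)/(g−4).
Tangency: set MRS = p_g/p_d = 10/90 = 1/9.
So (1/3)·(d − 5)/(g − 4) = 1/9, i.e. (d − 5) = (1/3)·(g − 4).
Rewrite the budget in excess-of-subsistence terms: 10·(g − 4) + 90·(d − 5) = 970 − 10·4 − 90·5 = 480.
Substituting, 40·(g − 4) = 480, so g − 4 = 12 and g* = 16.
Then d − 5 = (1/3)·12 = 4, so d* = 9.

g* = 16, d* = 9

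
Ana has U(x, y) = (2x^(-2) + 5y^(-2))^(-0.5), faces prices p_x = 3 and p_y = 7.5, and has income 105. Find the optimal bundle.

For CES with ρ = -2, MRS = (2/5)·(y/x)^3.
Tangency: set MRS = p_x/p_y = 3/7.5 = 0.4.
So (y/x)^3 = 1; taking the cube root, y/x = 1, i.e. y = x.
Substitute into the budget 3·x + 7.5·y = 105: 10.5·x = 105, so x* = 10 and y* = 10.

x* = 10, y* = 10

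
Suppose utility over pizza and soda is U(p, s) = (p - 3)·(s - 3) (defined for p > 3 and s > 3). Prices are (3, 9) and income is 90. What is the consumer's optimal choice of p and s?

p* = 12, s* = 6

MU_p = (s−3), MU_s = (p−3).
MRS = (s−3)/(p−3).
Tangency: set MRS = p_p/p_s = 3/9 = 1/3.
So (s − 3)/(p − 3) = 1/3, i.e. (s − 3) = (1/3)·(p − 3).
Rewrite the budget in excess-of-subsistence terms: 3·(p − 3) + 9·(s − 3) = 90 − 3·3 − 9·3 = 54.
Substituting, 6·(p − 3) = 54, so p − 3 = 9 and p* = 12.
Then s − 3 = (1/3)·9 = 3, so s* = 6.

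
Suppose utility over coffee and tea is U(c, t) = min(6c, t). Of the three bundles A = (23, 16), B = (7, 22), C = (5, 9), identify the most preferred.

Evaluate utility at each bundle:
U(A) = 16.
U(B) = 22.
U(C) = 9.
Highest utility is B, so B ≻ A ≻ C.

Bundle B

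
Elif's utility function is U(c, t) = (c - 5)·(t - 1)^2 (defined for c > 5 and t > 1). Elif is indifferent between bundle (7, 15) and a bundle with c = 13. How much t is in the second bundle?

t = 8

U(7, 15) = 392.
Set U(13, t) = 392 and solve.
With c = 13: (13 − 5) = 8, so (t − 1)^2 = 392/8 = 49.
Taking the square root (with t > 1): t − 1 = 7, so t = 8.
Check: U(13, 8) = 392.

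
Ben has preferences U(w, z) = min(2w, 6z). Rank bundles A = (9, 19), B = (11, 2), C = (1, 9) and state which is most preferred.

Evaluate utility at each bundle:
U(A) = 18.
U(B) = 12.
U(C) = 2.
Highest utility is A, so A ≻ B ≻ C.

Bundle A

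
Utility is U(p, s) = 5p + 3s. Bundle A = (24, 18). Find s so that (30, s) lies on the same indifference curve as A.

U(24, 18) = 174.
Set U(30, s) = 174 and solve.
5·30 + 3s = 174 ⇒ 3s = 24 ⇒ s = 8.
Check: U(30, 8) = 174.

s = 8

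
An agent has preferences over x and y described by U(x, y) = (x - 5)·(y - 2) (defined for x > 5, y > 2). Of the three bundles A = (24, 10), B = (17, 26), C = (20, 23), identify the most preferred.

Evaluate utility at each bundle:
U(A) = 152.
U(B) = 288.
U(C) = 315.
Highest utility is C, so C ≻ B ≻ A.

Bundle C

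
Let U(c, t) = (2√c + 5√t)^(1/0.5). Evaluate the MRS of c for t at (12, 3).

MRS = 0.2

For CES with ρ = 0.5, MRS = (2/5)·√(t/c).
At (12, 3): MRS = 0.2.
So at (12, 3) the consumer would give up 0.2 units of t for one more unit of c.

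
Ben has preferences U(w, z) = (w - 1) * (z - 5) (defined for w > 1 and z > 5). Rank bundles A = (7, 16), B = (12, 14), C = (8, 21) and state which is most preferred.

Evaluate utility at each bundle:
U(A) = 66.
U(B) = 99.
U(C) = 112.
Highest utility is C, so C ≻ B ≻ A.

Bundle C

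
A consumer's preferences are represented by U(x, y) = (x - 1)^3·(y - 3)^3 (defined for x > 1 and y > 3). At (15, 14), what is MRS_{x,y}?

MRS = 11/14

MU_x = 3·(x−1)^2·(y−3)^3, MU_y = 3·(x−1)^3·(y−3)^2.
MRS = (y−3)/(x−1).
At (15, 14): MRS = 11/14.
So at (15, 14) the consumer would give up 11/14 units of y for one more unit of x.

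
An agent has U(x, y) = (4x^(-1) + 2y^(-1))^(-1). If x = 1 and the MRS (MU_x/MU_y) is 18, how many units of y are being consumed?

For CES with ρ = -1, MRS = (4/2)·(y/x)^2.
Setting (4/2)·(y/1)^2 = 18 gives (y/1)^2 = 9, so y/1 = 3 and y = 3.

y = 3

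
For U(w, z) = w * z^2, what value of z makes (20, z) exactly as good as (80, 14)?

U(80, 14) = 15680.
Set U(20, z) = 15680 and solve.
With w = 20: z^2 = 15680/20 = 784; taking the square root, z = 28.
Check: U(20, 28) = 15680.

z = 28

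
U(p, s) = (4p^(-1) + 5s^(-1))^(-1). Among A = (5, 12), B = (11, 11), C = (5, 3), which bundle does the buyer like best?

Evaluate utility at each bundle:
U(A) = 0.822.
U(B) = 1.222.
U(C) = 0.405.
Highest utility is B, so B ≻ A ≻ C.

Bundle B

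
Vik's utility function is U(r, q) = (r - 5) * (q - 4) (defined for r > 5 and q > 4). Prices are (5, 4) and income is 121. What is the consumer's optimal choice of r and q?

r* = 13, q* = 14

MU_r = (q−4), MU_q = (r−5).
MRS = (q−4)/(r−5).
Tangency: set MRS = p_r/p_q = 5/4 = 1.25.
So (q − 4)/(r − 5) = 1.25, i.e. (q − 4) = 1.25·(r − 5).
Rewrite the budget in excess-of-subsistence terms: 5·(r − 5) + 4·(q − 4) = 121 − 5·5 − 4·4 = 80.
Substituting, 10·(r − 5) = 80, so r − 5 = 8 and r* = 13.
Then q − 4 = 1.25·8 = 10, so q* = 14.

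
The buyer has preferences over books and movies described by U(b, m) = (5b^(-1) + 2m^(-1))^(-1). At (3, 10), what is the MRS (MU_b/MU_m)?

For CES with ρ = -1, MRS = (5/2)·(m/b)^2.
At (3, 10): MRS = 250/9.
So at (3, 10) the consumer would give up 250/9 units of m for one more unit of b.

MRS = 250/9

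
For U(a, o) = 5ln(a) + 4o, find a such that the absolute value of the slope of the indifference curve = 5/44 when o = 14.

MU_a = 5/a, MU_o = 4.
MRS = 5/a ÷ 4.
MRS depends only on a: 1.25/a = 5/44 ⇒ a = 1.25/(5/44) = 11.

a = 11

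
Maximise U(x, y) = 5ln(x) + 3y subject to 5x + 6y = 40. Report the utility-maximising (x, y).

MU_x = 5/x, MU_y = 3.
MRS = 5/x ÷ 3.
Tangency: set MRS = p_x/p_y = 5/6.
MRS depends only on x: (5/3)/x = 5/6 ⇒ x* = (5/3)/(5/6) = 2.
From the budget, 6·y = 40 − 5·2 = 30, so y* = 5.

x* = 2, y* = 5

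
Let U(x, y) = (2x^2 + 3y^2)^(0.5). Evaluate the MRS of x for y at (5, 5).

For CES with ρ = 2, MRS = (2/3)·(y/x)^(-1).
At (5, 5): MRS = 2/3.
That is, one extra unit of x is worth 2/3 units of y at the margin.

MRS = 2/3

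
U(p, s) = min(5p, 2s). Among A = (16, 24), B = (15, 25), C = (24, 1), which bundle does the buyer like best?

Bundle B

Evaluate utility at each bundle:
U(A) = 48.
U(B) = 50.
U(C) = 2.
Highest utility is B, so B ≻ A ≻ C.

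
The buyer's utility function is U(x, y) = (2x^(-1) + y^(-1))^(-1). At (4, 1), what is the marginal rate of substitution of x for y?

For CES with ρ = -1, MRS = (2/1)·(y/x)^2.
At (4, 1): MRS = 0.125.
The indifference curve has slope −0.125 at this bundle.

MRS = 0.125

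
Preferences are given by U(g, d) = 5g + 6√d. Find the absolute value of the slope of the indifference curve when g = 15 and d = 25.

MU_g = 5, MU_d = 6/(2√d).
MRS = 5 ÷ (6/(2√d)).
At (15, 25): MRS = 25/3.
The indifference curve has slope −25/3 at this bundle.

MRS = 25/3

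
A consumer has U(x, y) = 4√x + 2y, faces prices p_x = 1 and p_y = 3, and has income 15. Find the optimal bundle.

x* = 9, y* = 2

MU_x = 4/(2√x), MU_y = 2.
MRS = 4/(2√x) ÷ 2.
Tangency: set MRS = p_x/p_y = 1/3.
MRS depends only on x: 1/√x = 1/3 ⇒ √x = 1/(1/3) = 3 ⇒ x* = 9.
From the budget, 3·y = 15 − 1·9 = 6, so y* = 2.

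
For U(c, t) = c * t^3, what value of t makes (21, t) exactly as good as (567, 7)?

t = 21

U(567, 7) = 194481.
Set U(21, t) = 194481 and solve.
With c = 21: t^3 = 194481/21 = 9261; taking the cube root, t = 21.
Check: U(21, 21) = 194481.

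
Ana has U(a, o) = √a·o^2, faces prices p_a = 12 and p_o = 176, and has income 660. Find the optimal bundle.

MU_a = 0.5·a^(-0.5)·o^2 and MU_o = 2·√a·o.
MRS = MU_a/MU_o = (0.25)·o/a.
Tangency: set MRS = p_a/p_o = 12/176 = 3/44.
So (0.25)·o/a = 3/44, i.e. o = (3/11)·a.
Substitute into the budget 12·a + 176·o = 660: 60·a = 660, so a* = 11.
Then o* = (3/11)·11 = 3.

a* = 11, o* = 3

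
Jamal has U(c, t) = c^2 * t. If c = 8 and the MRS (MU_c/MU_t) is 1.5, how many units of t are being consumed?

MU_c = 2·c·t and MU_t = c^2.
MRS = MU_c/MU_t = (2/1)·t/c.
Substitute c = 8: MRS = t/4. Setting t/4 = 1.5 gives t = 1.5·4 = 6.

t = 6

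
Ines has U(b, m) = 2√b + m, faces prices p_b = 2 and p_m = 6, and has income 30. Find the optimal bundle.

MU_b = 2/(2√b), MU_m = 1.
MRS = 2/(2√b) ÷ 1.
Tangency: set MRS = p_b/p_m = 2/6 = 1/3.
MRS depends only on b: 1/√b = 1/3 ⇒ √b = 1/(1/3) = 3 ⇒ b* = 9.
From the budget, 6·m = 30 − 2·9 = 12, so m* = 2.

b* = 9, m* = 2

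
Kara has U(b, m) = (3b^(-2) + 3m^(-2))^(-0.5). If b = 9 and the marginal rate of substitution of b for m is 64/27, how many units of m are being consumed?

m = 12

For CES with ρ = -2, MRS = (m/b)^3.
Setting (m/9)^3 = 64/27 gives m/9 = 4/3 and m = 12.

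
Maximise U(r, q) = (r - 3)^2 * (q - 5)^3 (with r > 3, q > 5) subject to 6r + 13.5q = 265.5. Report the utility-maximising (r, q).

MU_r = 2·(r−3)·(q−5)^3, MU_q = 3·(r−3)^2·(q−5)^2.
MRS = (2/3)·(q−5)/(r−3).
Tangency: set MRS = p_r/p_q = 6/13.5 = 4/9.
So (2/3)·(q − 5)/(r − 3) = 4/9, i.e. (q − 5) = (2/3)·(r − 3).
Rewrite the budget in excess-of-subsistence terms: 6·(r − 3) + 13.5·(q − 5) = 265.5 − 6·3 − 13.5·5 = 180.
Substituting, 15·(r − 3) = 180, so r − 3 = 12 and r* = 15.
Then q − 5 = (2/3)·12 = 8, so q* = 13.

r* = 15, q* = 13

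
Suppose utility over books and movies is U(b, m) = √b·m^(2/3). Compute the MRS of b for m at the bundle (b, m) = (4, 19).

MRS = 57/16

MU_b = 0.5·b^(-0.5)·m^(2/3) and MU_m = 2/3·√b·m^(-1/3).
MRS = MU_b/MU_m = (0.75)·m/b.
At (4, 19): MRS = 57/16.
So at (4, 19) the consumer would give up 57/16 units of m for one more unit of b.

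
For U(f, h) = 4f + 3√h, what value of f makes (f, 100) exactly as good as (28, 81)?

f = 27.25

U(28, 81) = 139.
Set U(f, 100) = 139 and solve.
With h = 100: √100 = 10, so 4f = 139 − 3·10 = 109 and f = 27.25.
Check: U(27.25, 100) = 139.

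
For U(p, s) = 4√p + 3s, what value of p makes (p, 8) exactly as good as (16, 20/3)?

U(16, 20/3) = 36.
Set U(p, 8) = 36 and solve.
With s = 8: 4√p = 36 − 3·8 = 12, so √p = 3 and p = 9.
Check: U(9, 8) = 36.

p = 9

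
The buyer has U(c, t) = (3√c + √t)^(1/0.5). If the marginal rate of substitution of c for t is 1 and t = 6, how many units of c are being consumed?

c = 54

For CES with ρ = 0.5, MRS = (3/1)·√(t/c).
Setting (3/1)·√(6/c) = 1 gives √(6/c) = 1/3, so 6/c = 1/9 and c = 54.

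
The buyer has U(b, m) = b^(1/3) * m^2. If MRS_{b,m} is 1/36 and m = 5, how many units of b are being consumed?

b = 30

MU_b = 1/3·b^(-2/3)·m^2 and MU_m = 2·b^(1/3)·m.
MRS = MU_b/MU_m = (1/6)·m/b.
Substitute m = 5: MRS = (5/6)/b. Setting (5/6)/b = 1/36 gives b = (5/6)/(1/36) = 30.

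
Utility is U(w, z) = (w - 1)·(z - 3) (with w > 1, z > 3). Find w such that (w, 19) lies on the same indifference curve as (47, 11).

U(47, 11) = 368.
Set U(w, 19) = 368 and solve.
With z = 19: (19 − 3) = 16, so (w − 1) = 368/16 = 23.
So w = 1 + 23 = 24.
Check: U(24, 19) = 368.

w = 24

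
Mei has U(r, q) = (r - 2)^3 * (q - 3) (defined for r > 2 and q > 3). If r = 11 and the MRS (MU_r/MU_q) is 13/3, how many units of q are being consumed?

MU_r = 3·(r−2)^2·(q−3), MU_q = (r−2)^3.
MRS = (3/1)·(q−3)/(r−2).
Substitute r = 11: MRS = (q − 3)/3. Setting this equal to 13/3 gives q − 3 = (13/3)·3 = 13, so q = 16.

q = 16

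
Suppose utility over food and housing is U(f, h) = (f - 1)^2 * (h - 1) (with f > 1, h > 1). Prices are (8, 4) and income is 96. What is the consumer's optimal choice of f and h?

f* = 8, h* = 8

MU_f = 2·(f−1)·(h−1), MU_h = (f−1)^2.
MRS = (2/1)·(h−1)/(f−1).
Tangency: set MRS = p_f/p_h = 8/4 = 2.
So (2/1)·(h − 1)/(f − 1) = 2, i.e. (h − 1) = (f − 1).
Rewrite the budget in excess-of-subsistence terms: 8·(f − 1) + 4·(h − 1) = 96 − 8·1 − 4·1 = 84.
Substituting, 12·(f − 1) = 84, so f − 1 = 7 and f* = 8.
Then h − 1 = 7, so h* = 8.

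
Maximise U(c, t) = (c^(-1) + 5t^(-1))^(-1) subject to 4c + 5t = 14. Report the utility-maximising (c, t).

c* = 1, t* = 2

For CES with ρ = -1, MRS = (1/5)·(t/c)^2.
Tangency: set MRS = p_c/p_t = 4/5 = 0.8.
So (t/c)^2 = 4; taking the square root, t/c = 2, i.e. t = 2·c.
Substitute into the budget 4·c + 5·t = 14: 14·c = 14, so c* = 1 and t* = 2·1 = 2.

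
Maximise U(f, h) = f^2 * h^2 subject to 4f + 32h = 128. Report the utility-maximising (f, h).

MU_f = 2·f·h^2 and MU_h = 2·f^2·h.
MRS = MU_f/MU_h = h/f.
Tangency: set MRS = p_f/p_h = 4/32 = 0.125.
So h/f = 0.125, i.e. h = 0.125·f.
Substitute into the budget 4·f + 32·h = 128: 8·f = 128, so f* = 16.
Then h* = 0.125·16 = 2.

f* = 16, h* = 2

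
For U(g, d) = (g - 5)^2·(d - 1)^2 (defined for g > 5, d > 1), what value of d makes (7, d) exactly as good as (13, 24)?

d = 93

U(13, 24) = 33856.
Set U(7, d) = 33856 and solve.
With g = 7: (7 − 5)^2 = 4, so (d − 1)^2 = 33856/4 = 8464.
Taking the square root (with d > 1): d − 1 = 92, so d = 93.
Check: U(7, 93) = 33856.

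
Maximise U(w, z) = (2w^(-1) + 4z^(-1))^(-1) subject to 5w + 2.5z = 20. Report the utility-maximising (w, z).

For CES with ρ = -1, MRS = (2/4)·(z/w)^2.
Tangency: set MRS = p_w/p_z = 5/2.5 = 2.
So (z/w)^2 = 4; taking the square root, z/w = 2, i.e. z = 2·w.
Substitute into the budget 5·w + 2.5·z = 20: 10·w = 20, so w* = 2 and z* = 2·2 = 4.

w* = 2, z* = 4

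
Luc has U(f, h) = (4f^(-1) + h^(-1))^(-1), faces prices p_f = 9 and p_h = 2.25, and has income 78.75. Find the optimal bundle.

f* = 7, h* = 7

For CES with ρ = -1, MRS = (4/1)·(h/f)^2.
Tangency: set MRS = p_f/p_h = 9/2.25 = 4.
So (h/f)^2 = 1; taking the square root, h/f = 1, i.e. h = f.
Substitute into the budget 9·f + 2.25·h = 78.75: 11.25·f = 78.75, so f* = 7 and h* = 7.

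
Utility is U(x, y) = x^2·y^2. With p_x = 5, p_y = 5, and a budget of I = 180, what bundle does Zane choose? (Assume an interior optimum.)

MU_x = 2·x·y^2 and MU_y = 2·x^2·y.
MRS = MU_x/MU_y = y/x.
Tangency: set MRS = p_x/p_y = 5/5 = 1.
So y/x = 1, i.e. y = x.
Substitute into the budget 5·x + 5·y = 180: 10·x = 180, so x* = 18.
Then y* = 18.

x* = 18, y* = 18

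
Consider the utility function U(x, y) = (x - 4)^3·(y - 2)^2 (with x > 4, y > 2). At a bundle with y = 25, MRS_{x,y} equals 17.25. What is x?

x = 6

MU_x = 3·(x−4)^2·(y−2)^2, MU_y = 2·(x−4)^3·(y−2).
MRS = (3/2)·(y−2)/(x−4).
Substitute y = 25: MRS = 34.5/(x − 4). Setting this equal to 17.25 gives x − 4 = 34.5/17.25 = 2, so x = 6.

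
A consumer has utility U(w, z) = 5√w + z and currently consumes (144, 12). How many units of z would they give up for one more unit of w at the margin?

MU_w = 5/(2√w), MU_z = 1.
MRS = 5/(2√w) ÷ 1.
At (144, 12): MRS = 5/24.
The indifference curve has slope −5/24 at this bundle.

MRS = 5/24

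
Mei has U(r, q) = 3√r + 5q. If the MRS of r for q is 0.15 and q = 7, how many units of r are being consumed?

r = 4

MU_r = 3/(2√r), MU_q = 5.
MRS = 3/(2√r) ÷ 5.
MRS depends only on r: 0.3/√r = 0.15 ⇒ √r = 0.3/0.15 = 2 ⇒ r = 4.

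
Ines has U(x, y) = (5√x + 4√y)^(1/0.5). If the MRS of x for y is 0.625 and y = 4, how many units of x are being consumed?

x = 16

For CES with ρ = 0.5, MRS = (5/4)·√(y/x).
Setting (5/4)·√(4/x) = 0.625 gives √(4/x) = 0.5, so 4/x = 0.25 and x = 16.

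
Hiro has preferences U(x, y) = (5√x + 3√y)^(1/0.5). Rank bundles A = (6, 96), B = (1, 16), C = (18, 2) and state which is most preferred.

Evaluate utility at each bundle:
U(A) = 1734.000.
U(B) = 289.000.
U(C) = 648.000.
Highest utility is A, so A ≻ C ≻ B.

Bundle A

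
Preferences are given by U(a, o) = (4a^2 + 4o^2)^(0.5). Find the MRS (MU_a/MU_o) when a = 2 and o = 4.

For CES with ρ = 2, MRS = (o/a)^(-1).
At (2, 4): MRS = 0.5.
The indifference curve has slope −0.5 at this bundle.

MRS = 0.5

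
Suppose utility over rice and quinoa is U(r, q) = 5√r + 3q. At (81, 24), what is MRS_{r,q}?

MU_r = 5/(2√r), MU_q = 3.
MRS = 5/(2√r) ÷ 3.
At (81, 24): MRS = 5/54.
So at (81, 24) the consumer would give up 5/54 units of q for one more unit of r.

MRS = 5/54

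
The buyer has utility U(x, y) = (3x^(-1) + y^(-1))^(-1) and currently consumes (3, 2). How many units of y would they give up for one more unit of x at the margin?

For CES with ρ = -1, MRS = (3/1)·(y/x)^2.
At (3, 2): MRS = 4/3.
So at (3, 2) the consumer would give up 4/3 units of y for one more unit of x.

MRS = 4/3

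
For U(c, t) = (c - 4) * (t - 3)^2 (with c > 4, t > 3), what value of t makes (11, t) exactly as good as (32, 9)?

t = 15

U(32, 9) = 1008.
Set U(11, t) = 1008 and solve.
With c = 11: (11 − 4) = 7, so (t − 3)^2 = 1008/7 = 144.
Taking the square root (with t > 3): t − 3 = 12, so t = 15.
Check: U(11, 15) = 1008.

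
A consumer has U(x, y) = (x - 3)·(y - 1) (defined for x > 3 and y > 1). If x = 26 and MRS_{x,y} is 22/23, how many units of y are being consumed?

MU_x = (y−1), MU_y = (x−3).
MRS = (y−1)/(x−3).
Substitute x = 26: MRS = (y − 1)/23. Setting this equal to 22/23 gives y − 1 = (22/23)·23 = 22, so y = 23.

y = 23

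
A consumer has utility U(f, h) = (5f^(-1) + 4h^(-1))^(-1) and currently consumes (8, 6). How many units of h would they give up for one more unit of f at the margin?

For CES with ρ = -1, MRS = (5/4)·(h/f)^2.
At (8, 6): MRS = 45/64.
So at (8, 6) the consumer would give up 45/64 units of h for one more unit of f.

MRS = 45/64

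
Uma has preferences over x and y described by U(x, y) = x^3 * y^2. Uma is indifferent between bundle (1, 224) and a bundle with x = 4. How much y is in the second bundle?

y = 28

U(1, 224) = 50176.
Set U(4, y) = 50176 and solve.
With x = 4: 4^3 = 64, so y^2 = 50176/64 = 784; taking the square root, y = 28.
Check: U(4, 28) = 50176.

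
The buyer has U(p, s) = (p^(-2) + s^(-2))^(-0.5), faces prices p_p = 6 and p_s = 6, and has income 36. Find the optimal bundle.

For CES with ρ = -2, MRS = (s/p)^3.
Tangency: set MRS = p_p/p_s = 6/6 = 1.
So (s/p)^3 = 1; taking the cube root, s/p = 1, i.e. s = p.
Substitute into the budget 6·p + 6·s = 36: 12·p = 36, so p* = 3 and s* = 3.

p* = 3, s* = 3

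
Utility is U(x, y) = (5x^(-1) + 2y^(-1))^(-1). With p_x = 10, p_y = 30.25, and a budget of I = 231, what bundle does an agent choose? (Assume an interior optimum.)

For CES with ρ = -1, MRS = (5/2)·(y/x)^2.
Tangency: set MRS = p_x/p_y = 10/30.25 = 40/121.
So (y/x)^2 = 16/121; taking the square root, y/x = 4/11, i.e. y = (4/11)·x.
Substitute into the budget 10·x + 30.25·y = 231: 21·x = 231, so x* = 11 and y* = (4/11)·11 = 4.

x* = 11, y* = 4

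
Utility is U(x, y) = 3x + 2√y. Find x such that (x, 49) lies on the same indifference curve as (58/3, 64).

x = 20

U(58/3, 64) = 74.
Set U(x, 49) = 74 and solve.
With y = 49: √49 = 7, so 3x = 74 − 2·7 = 60 and x = 20.
Check: U(20, 49) = 74.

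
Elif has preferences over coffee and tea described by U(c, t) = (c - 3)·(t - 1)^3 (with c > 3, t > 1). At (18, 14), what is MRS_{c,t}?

MRS = 13/45

MU_c = (t−1)^3, MU_t = 3·(c−3)·(t−1)^2.
MRS = (1/3)·(t−1)/(c−3).
At (18, 14): MRS = 13/45.
So at (18, 14) the consumer would give up 13/45 units of t for one more unit of c.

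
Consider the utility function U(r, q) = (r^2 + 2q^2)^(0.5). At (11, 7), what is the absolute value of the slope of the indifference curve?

MRS = 11/14

For CES with ρ = 2, MRS = (1/2)·(q/r)^(-1).
At (11, 7): MRS = 11/14.
That is, one extra unit of r is worth 11/14 units of q at the margin.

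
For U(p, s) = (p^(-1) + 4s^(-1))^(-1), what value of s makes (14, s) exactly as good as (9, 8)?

U depends on (p, s) only through S = p^(-1) + 4s^(-1), so equal utility means equal S. At (9, 8): S = 11/18.
With p = 14: 14^(-1) = 1/14, so 4s^(-1) = 11/18 − 1/14 = 34/63, i.e. s^(-1) = 17/126.
Hence s = 1/(17/126) = 126/17.
Check: U(14, 126/17) = 1.6364.

s = 126/17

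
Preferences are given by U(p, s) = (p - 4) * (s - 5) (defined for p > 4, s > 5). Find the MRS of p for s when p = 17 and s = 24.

MRS = 19/13

MU_p = (s−5), MU_s = (p−4).
MRS = (s−5)/(p−4).
At (17, 24): MRS = 19/13.
The indifference curve has slope −19/13 at this bundle.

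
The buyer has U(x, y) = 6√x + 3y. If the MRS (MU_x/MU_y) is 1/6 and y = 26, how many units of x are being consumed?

x = 36

MU_x = 6/(2√x), MU_y = 3.
MRS = 6/(2√x) ÷ 3.
MRS depends only on x: 1/√x = 1/6 ⇒ √x = 1/(1/6) = 6 ⇒ x = 36.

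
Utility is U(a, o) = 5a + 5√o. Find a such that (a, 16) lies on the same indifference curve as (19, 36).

a = 21

U(19, 36) = 125.
Set U(a, 16) = 125 and solve.
With o = 16: √16 = 4, so 5a = 125 − 5·4 = 105 and a = 21.
Check: U(21, 16) = 125.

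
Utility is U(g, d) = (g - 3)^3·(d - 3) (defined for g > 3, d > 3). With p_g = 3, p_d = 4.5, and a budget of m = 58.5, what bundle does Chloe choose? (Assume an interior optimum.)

MU_g = 3·(g−3)^2·(d−3), MU_d = (g−3)^3.
MRS = (3/1)·(d−3)/(g−3).
Tangency: set MRS = p_g/p_d = 3/4.5 = 2/3.
So (3/1)·(d − 3)/(g − 3) = 2/3, i.e. (d − 3) = (2/9)·(g − 3).
Rewrite the budget in excess-of-subsistence terms: 3·(g − 3) + 4.5·(d − 3) = 58.5 − 3·3 − 4.5·3 = 36.
Substituting, 4·(g − 3) = 36, so g − 3 = 9 and g* = 12.
Then d − 3 = (2/9)·9 = 2, so d* = 5.

g* = 12, d* = 5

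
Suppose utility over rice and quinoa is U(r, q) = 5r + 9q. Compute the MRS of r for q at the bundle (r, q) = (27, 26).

MRS = 5/9

MU_r = 5, MU_q = 9, so MRS = 5/9 at every bundle.
At (27, 26): MRS = 5/9.
That is, one extra unit of r is worth 5/9 units of q at the margin.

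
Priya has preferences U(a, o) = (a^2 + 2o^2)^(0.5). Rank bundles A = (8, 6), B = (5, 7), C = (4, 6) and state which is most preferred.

Bundle A

Evaluate utility at each bundle:
U(A) = 11.662.
U(B) = 11.091.
U(C) = 9.381.
Highest utility is A, so A ≻ B ≻ C.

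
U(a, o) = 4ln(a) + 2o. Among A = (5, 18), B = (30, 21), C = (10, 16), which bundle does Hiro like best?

Evaluate utility at each bundle:
U(A) = 42.438.
U(B) = 55.605.
U(C) = 41.210.
Highest utility is B, so B ≻ A ≻ C.

Bundle B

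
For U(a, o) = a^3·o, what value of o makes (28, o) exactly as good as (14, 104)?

U(14, 104) = 285376.
Set U(28, o) = 285376 and solve.
With a = 28: 28^3 = 21952, so o = 285376/21952 = 13.
Check: U(28, 13) = 285376.

o = 13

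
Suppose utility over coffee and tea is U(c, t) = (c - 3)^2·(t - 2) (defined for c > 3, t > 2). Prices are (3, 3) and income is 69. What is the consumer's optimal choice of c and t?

c* = 15, t* = 8

MU_c = 2·(c−3)·(t−2), MU_t = (c−3)^2.
MRS = (2/1)·(t−2)/(c−3).
Tangency: set MRS = p_c/p_t = 3/3 = 1.
So (2/1)·(t − 2)/(c − 3) = 1, i.e. (t − 2) = 0.5·(c − 3).
Rewrite the budget in excess-of-subsistence terms: 3·(c − 3) + 3·(t − 2) = 69 − 3·3 − 3·2 = 54.
Substituting, 4.5·(c − 3) = 54, so c − 3 = 12 and c* = 15.
Then t − 2 = 0.5·12 = 6, so t* = 8.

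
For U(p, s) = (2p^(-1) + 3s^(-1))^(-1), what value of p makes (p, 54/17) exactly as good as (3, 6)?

p = 9

U depends on (p, s) only through S = 2p^(-1) + 3s^(-1), so equal utility means equal S. At (3, 6): S = 7/6.
With s = 54/17: 3·(54/17)^(-1) = 17/18, so 2p^(-1) = 7/6 − 17/18 = 2/9, i.e. p^(-1) = 1/9.
Hence p = 1/(1/9) = 9.
Check: U(9, 54/17) = 0.8571.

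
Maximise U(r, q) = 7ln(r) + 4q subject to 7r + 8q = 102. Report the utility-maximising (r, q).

r* = 2, q* = 11

MU_r = 7/r, MU_q = 4.
MRS = 7/r ÷ 4.
Tangency: set MRS = p_r/p_q = 7/8 = 0.875.
MRS depends only on r: 1.75/r = 0.875 ⇒ r* = 1.75/0.875 = 2.
From the budget, 8·q = 102 − 7·2 = 88, so q* = 11.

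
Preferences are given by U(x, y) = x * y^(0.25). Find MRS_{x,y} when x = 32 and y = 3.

MRS = 0.375

MU_x = y^(0.25) and MU_y = 0.25·x·y^(-0.75).
MRS = MU_x/MU_y = (4)·y/x.
At (32, 3): MRS = 0.375.
That is, one extra unit of x is worth 0.375 units of y at the margin.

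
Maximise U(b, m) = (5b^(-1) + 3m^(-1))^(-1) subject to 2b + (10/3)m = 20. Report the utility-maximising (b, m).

For CES with ρ = -1, MRS = (5/3)·(m/b)^2.
Tangency: set MRS = p_b/p_m = 2/(10/3) = 0.6.
So (m/b)^2 = 9/25; taking the square root, m/b = 0.6, i.e. m = 0.6·b.
Substitute into the budget 2·b + (10/3)·m = 20: 4·b = 20, so b* = 5 and m* = 0.6·5 = 3.

b* = 5, m* = 3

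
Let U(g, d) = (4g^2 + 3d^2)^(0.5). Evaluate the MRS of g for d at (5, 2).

MRS = 10/3

For CES with ρ = 2, MRS = (4/3)·(d/g)^(-1).
At (5, 2): MRS = 10/3.
So at (5, 2) the consumer would give up 10/3 units of d for one more unit of g.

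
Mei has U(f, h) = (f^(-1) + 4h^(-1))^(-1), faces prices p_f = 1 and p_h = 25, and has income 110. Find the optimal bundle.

For CES with ρ = -1, MRS = (1/4)·(h/f)^2.
Tangency: set MRS = p_f/p_h = 1/25.
So (h/f)^2 = 4/25; taking the square root, h/f = 0.4, i.e. h = 0.4·f.
Substitute into the budget 1·f + 25·h = 110: 11·f = 110, so f* = 10 and h* = 0.4·10 = 4.

f* = 10, h* = 4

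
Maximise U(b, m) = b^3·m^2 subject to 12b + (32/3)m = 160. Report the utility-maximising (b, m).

MU_b = 3·b^2·m^2 and MU_m = 2·b^3·m.
MRS = MU_b/MU_m = (3/2)·m/b.
Tangency: set MRS = p_b/p_m = 12/(32/3) = 1.125.
So (3/2)·m/b = 1.125, i.e. m = 0.75·b.
Substitute into the budget 12·b + (32/3)·m = 160: 20·b = 160, so b* = 8.
Then m* = 0.75·8 = 6.

b* = 8, m* = 6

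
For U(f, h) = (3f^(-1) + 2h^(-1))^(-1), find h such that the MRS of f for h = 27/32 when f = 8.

For CES with ρ = -1, MRS = (3/2)·(h/f)^2.
Setting (3/2)·(h/8)^2 = 27/32 gives (h/8)^2 = 9/16, so h/8 = 0.75 and h = 6.

h = 6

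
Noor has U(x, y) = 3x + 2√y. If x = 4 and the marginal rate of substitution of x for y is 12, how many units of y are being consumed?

MU_x = 3, MU_y = 2/(2√y).
MRS = 3 ÷ (2/(2√y)).
MRS depends only on y: 3·√y = 12 ⇒ √y = 12/3 = 4 ⇒ y = 16.

y = 16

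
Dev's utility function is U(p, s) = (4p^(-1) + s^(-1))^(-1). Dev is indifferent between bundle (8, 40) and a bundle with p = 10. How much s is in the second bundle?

U depends on (p, s) only through S = 4p^(-1) + s^(-1), so equal utility means equal S. At (8, 40): S = 21/40.
With p = 10: 4·10^(-1) = 0.4, so s^(-1) = 21/40 − 0.4 = 0.125.
Hence s = 1/0.125 = 8.
Check: U(10, 8) = 1.9048.

s = 8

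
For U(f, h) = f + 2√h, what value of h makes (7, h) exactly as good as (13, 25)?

U(13, 25) = 23.
Set U(7, h) = 23 and solve.
With f = 7: 2√h = 23 − 7 = 16, so √h = 8 and h = 64.
Check: U(7, 64) = 23.

h = 64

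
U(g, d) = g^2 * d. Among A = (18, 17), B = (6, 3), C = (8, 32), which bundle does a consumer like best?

Bundle A

Evaluate utility at each bundle:
U(A) = 5508.
U(B) = 108.
U(C) = 2048.
Highest utility is A, so A ≻ C ≻ B.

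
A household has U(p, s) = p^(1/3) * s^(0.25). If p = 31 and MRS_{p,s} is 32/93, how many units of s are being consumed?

s = 8

MU_p = 1/3·p^(-2/3)·s^(0.25) and MU_s = 0.25·p^(1/3)·s^(-0.75).
MRS = MU_p/MU_s = (4/3)·s/p.
Substitute p = 31: MRS = s/23.25. Setting s/23.25 = 32/93 gives s = (32/93)·23.25 = 8.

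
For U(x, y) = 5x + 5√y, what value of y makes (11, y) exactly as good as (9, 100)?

y = 64

U(9, 100) = 95.
Set U(11, y) = 95 and solve.
With x = 11: 5√y = 95 − 5·11 = 40, so √y = 8 and y = 64.
Check: U(11, 64) = 95.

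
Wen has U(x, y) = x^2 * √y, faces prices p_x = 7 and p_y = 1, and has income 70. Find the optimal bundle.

MU_x = 2·x·√y and MU_y = 0.5·x^2·y^(-0.5).
MRS = MU_x/MU_y = (4)·y/x.
Tangency: set MRS = p_x/p_y = 7/1 = 7.
So (4)·y/x = 7, i.e. y = 1.75·x.
Substitute into the budget 7·x + 1·y = 70: 8.75·x = 70, so x* = 8.
Then y* = 1.75·8 = 14.

x* = 8, y* = 14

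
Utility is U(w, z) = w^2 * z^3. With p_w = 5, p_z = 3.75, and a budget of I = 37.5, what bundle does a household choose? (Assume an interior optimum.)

MU_w = 2·w·z^3 and MU_z = 3·w^2·z^2.
MRS = MU_w/MU_z = (2/3)·z/w.
Tangency: set MRS = p_w/p_z = 5/3.75 = 4/3.
So (2/3)·z/w = 4/3, i.e. z = 2·w.
Substitute into the budget 5·w + 3.75·z = 37.5: 12.5·w = 37.5, so w* = 3.
Then z* = 2·3 = 6.

w* = 3, z* = 6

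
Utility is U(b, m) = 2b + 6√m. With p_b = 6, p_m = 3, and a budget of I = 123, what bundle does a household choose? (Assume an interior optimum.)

MU_b = 2, MU_m = 6/(2√m).
MRS = 2 ÷ (6/(2√m)).
Tangency: set MRS = p_b/p_m = 6/3 = 2.
MRS depends only on m: (2/3)·√m = 2 ⇒ √m = 2/(2/3) = 3 ⇒ m* = 9.
From the budget, 6·b = 123 − 3·9 = 96, so b* = 16.

b* = 16, m* = 9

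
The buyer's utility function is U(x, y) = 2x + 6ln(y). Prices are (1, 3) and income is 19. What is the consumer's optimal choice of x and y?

MU_x = 2, MU_y = 6/y.
MRS = 2 ÷ (6/y).
Tangency: set MRS = p_x/p_y = 1/3.
MRS depends only on y: (1/3)·y = 1/3 ⇒ y* = (1/3)/(1/3) = 1.
From the budget, 1·x = 19 − 3·1 = 16, so x* = 16.

x* = 16, y* = 1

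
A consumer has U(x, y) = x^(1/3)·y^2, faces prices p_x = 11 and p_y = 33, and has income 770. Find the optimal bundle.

x* = 10, y* = 20

MU_x = 1/3·x^(-2/3)·y^2 and MU_y = 2·x^(1/3)·y.
MRS = MU_x/MU_y = (1/6)·y/x.
Tangency: set MRS = p_x/p_y = 11/33 = 1/3.
So (1/6)·y/x = 1/3, i.e. y = 2·x.
Substitute into the budget 11·x + 33·y = 770: 77·x = 770, so x* = 10.
Then y* = 2·10 = 20.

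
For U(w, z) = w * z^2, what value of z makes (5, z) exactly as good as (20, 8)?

z = 16

U(20, 8) = 1280.
Set U(5, z) = 1280 and solve.
With w = 5: z^2 = 1280/5 = 256; taking the square root, z = 16.
Check: U(5, 16) = 1280.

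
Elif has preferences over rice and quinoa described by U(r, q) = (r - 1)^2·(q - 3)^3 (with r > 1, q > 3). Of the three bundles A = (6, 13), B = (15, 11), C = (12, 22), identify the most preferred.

Evaluate utility at each bundle:
U(A) = 25000.
U(B) = 100352.
U(C) = 829939.
Highest utility is C, so C ≻ B ≻ A.

Bundle C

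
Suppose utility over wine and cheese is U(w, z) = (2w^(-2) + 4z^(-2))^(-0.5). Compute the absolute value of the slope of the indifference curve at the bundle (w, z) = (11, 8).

For CES with ρ = -2, MRS = (2/4)·(z/w)^3.
At (11, 8): MRS = 256/1331.
That is, one extra unit of w is worth 256/1331 units of z at the margin.

MRS = 256/1331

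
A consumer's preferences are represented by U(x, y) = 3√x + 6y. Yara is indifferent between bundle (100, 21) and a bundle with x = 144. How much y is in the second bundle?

U(100, 21) = 156.
Set U(144, y) = 156 and solve.
With x = 144: √144 = 12, so 6y = 156 − 3·12 = 120 and y = 20.
Check: U(144, 20) = 156.

y = 20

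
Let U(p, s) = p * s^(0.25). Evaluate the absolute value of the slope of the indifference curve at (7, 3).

MU_p = s^(0.25) and MU_s = 0.25·p·s^(-0.75).
MRS = MU_p/MU_s = (4)·s/p.
At (7, 3): MRS = 12/7.
The indifference curve has slope −12/7 at this bundle.

MRS = 12/7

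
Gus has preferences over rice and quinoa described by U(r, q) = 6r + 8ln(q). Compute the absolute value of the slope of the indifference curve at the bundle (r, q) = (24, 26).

MRS = 19.5

MU_r = 6, MU_q = 8/q.
MRS = 6 ÷ (8/q).
At (24, 26): MRS = 19.5.
The indifference curve has slope −19.5 at this bundle.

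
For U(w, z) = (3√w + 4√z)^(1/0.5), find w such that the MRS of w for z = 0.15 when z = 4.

For CES with ρ = 0.5, MRS = (3/4)·√(z/w).
Setting (3/4)·√(4/w) = 0.15 gives √(4/w) = 0.2, so 4/w = 1/25 and w = 100.

w = 100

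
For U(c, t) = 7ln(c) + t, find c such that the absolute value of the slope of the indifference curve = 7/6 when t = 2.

MU_c = 7/c, MU_t = 1.
MRS = 7/c ÷ 1.
MRS depends only on c: 7/c = 7/6 ⇒ c = 7/(7/6) = 6.

c = 6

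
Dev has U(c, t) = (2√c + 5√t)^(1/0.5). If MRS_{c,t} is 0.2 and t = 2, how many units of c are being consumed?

For CES with ρ = 0.5, MRS = (2/5)·√(t/c).
Setting (2/5)·√(2/c) = 0.2 gives √(2/c) = 0.5, so 2/c = 0.25 and c = 8.

c = 8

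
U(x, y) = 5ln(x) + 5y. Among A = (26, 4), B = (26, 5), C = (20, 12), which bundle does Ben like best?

Bundle C

Evaluate utility at each bundle:
U(A) = 36.290.
U(B) = 41.290.
U(C) = 74.979.
Highest utility is C, so C ≻ B ≻ A.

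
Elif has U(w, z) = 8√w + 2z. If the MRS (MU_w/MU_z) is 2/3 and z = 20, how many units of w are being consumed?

w = 9

MU_w = 8/(2√w), MU_z = 2.
MRS = 8/(2√w) ÷ 2.
MRS depends only on w: 2/√w = 2/3 ⇒ √w = 2/(2/3) = 3 ⇒ w = 9.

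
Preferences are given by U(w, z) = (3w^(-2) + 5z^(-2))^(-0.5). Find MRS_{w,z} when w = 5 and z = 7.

MRS = 1029/625

For CES with ρ = -2, MRS = (3/5)·(z/w)^3.
At (5, 7): MRS = 1029/625.
So at (5, 7) the consumer would give up 1029/625 units of z for one more unit of w.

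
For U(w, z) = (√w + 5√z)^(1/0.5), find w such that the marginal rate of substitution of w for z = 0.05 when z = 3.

w = 48

For CES with ρ = 0.5, MRS = (1/5)·√(z/w).
Setting (1/5)·√(3/w) = 0.05 gives √(3/w) = 0.25, so 3/w = 1/16 and w = 48.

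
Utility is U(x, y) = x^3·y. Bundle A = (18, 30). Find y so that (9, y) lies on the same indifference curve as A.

U(18, 30) = 174960.
Set U(9, y) = 174960 and solve.
With x = 9: 9^3 = 729, so y = 174960/729 = 240.
Check: U(9, 240) = 174960.

y = 240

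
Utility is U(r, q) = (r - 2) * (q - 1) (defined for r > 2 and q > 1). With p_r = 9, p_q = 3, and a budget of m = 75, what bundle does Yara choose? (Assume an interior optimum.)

r* = 5, q* = 10

MU_r = (q−1), MU_q = (r−2).
MRS = (q−1)/(r−2).
Tangency: set MRS = p_r/p_q = 9/3 = 3.
So (q − 1)/(r − 2) = 3, i.e. (q − 1) = 3·(r − 2).
Rewrite the budget in excess-of-subsistence terms: 9·(r − 2) + 3·(q − 1) = 75 − 9·2 − 3·1 = 54.
Substituting, 18·(r − 2) = 54, so r − 2 = 3 and r* = 5.
Then q − 1 = 3·3 = 9, so q* = 10.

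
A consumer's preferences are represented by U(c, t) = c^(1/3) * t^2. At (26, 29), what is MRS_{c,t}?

MRS = 29/156

MU_c = 1/3·c^(-2/3)·t^2 and MU_t = 2·c^(1/3)·t.
MRS = MU_c/MU_t = (1/6)·t/c.
At (26, 29): MRS = 29/156.
So at (26, 29) the consumer would give up 29/156 units of t for one more unit of c.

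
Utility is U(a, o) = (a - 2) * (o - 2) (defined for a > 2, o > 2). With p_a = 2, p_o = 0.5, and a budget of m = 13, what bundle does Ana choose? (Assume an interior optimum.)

a* = 4, o* = 10

MU_a = (o−2), MU_o = (a−2).
MRS = (o−2)/(a−2).
Tangency: set MRS = p_a/p_o = 2/0.5 = 4.
So (o − 2)/(a − 2) = 4, i.e. (o − 2) = 4·(a − 2).
Rewrite the budget in excess-of-subsistence terms: 2·(a − 2) + 0.5·(o − 2) = 13 − 2·2 − 0.5·2 = 8.
Substituting, 4·(a − 2) = 8, so a − 2 = 2 and a* = 4.
Then o − 2 = 4·2 = 8, so o* = 10.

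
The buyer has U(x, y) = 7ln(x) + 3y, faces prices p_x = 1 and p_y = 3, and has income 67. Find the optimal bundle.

MU_x = 7/x, MU_y = 3.
MRS = 7/x ÷ 3.
Tangency: set MRS = p_x/p_y = 1/3.
MRS depends only on x: (7/3)/x = 1/3 ⇒ x* = (7/3)/(1/3) = 7.
From the budget, 3·y = 67 − 1·7 = 60, so y* = 20.

x* = 7, y* = 20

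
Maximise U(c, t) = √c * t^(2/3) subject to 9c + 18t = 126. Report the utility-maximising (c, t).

MU_c = 0.5·c^(-0.5)·t^(2/3) and MU_t = 2/3·√c·t^(-1/3).
MRS = MU_c/MU_t = (0.75)·t/c.
Tangency: set MRS = p_c/p_t = 9/18 = 0.5.
So (0.75)·t/c = 0.5, i.e. t = (2/3)·c.
Substitute into the budget 9·c + 18·t = 126: 21·c = 126, so c* = 6.
Then t* = (2/3)·6 = 4.

c* = 6, t* = 4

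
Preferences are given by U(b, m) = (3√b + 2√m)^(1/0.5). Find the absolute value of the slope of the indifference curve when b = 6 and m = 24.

MRS = 3

For CES with ρ = 0.5, MRS = (3/2)·√(m/b).
At (6, 24): MRS = 3.
So at (6, 24) the consumer would give up 3 units of m for one more unit of b.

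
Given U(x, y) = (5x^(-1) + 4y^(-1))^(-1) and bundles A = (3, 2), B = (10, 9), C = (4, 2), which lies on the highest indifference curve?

Evaluate utility at each bundle:
U(A) = 0.273.
U(B) = 1.059.
U(C) = 0.308.
Highest utility is B, so B ≻ C ≻ A.

Bundle B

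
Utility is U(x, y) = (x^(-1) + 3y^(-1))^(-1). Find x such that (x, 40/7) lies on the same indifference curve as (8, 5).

U depends on (x, y) only through S = x^(-1) + 3y^(-1), so equal utility means equal S. At (8, 5): S = 29/40.
With y = 40/7: 3·(40/7)^(-1) = 21/40, so x^(-1) = 29/40 − 21/40 = 0.2.
Hence x = 1/0.2 = 5.
Check: U(5, 40/7) = 1.3793.

x = 5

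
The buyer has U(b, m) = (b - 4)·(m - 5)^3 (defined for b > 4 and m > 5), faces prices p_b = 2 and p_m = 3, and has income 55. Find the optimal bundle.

MU_b = (m−5)^3, MU_m = 3·(b−4)·(m−5)^2.
MRS = (1/3)·(m−5)/(b−4).
Tangency: set MRS = p_b/p_m = 2/3.
So (1/3)·(m − 5)/(b − 4) = 2/3, i.e. (m − 5) = 2·(b − 4).
Rewrite the budget in excess-of-subsistence terms: 2·(b − 4) + 3·(m − 5) = 55 − 2·4 − 3·5 = 32.
Substituting, 8·(b − 4) = 32, so b − 4 = 4 and b* = 8.
Then m − 5 = 2·4 = 8, so m* = 13.

b* = 8, m* = 13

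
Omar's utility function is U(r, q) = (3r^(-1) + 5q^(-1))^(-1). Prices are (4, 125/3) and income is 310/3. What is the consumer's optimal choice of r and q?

r* = 5, q* = 2

For CES with ρ = -1, MRS = (3/5)·(q/r)^2.
Tangency: set MRS = p_r/p_q = 4/(125/3) = 12/125.
So (q/r)^2 = 4/25; taking the square root, q/r = 0.4, i.e. q = 0.4·r.
Substitute into the budget 4·r + (125/3)·q = 310/3: (62/3)·r = 310/3, so r* = 5 and q* = 0.4·5 = 2.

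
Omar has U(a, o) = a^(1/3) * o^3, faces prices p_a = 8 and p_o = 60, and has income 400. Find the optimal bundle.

MU_a = 1/3·a^(-2/3)·o^3 and MU_o = 3·a^(1/3)·o^2.
MRS = MU_a/MU_o = (1/9)·o/a.
Tangency: set MRS = p_a/p_o = 8/60 = 2/15.
So (1/9)·o/a = 2/15, i.e. o = 1.2·a.
Substitute into the budget 8·a + 60·o = 400: 80·a = 400, so a* = 5.
Then o* = 1.2·5 = 6.

a* = 5, o* = 6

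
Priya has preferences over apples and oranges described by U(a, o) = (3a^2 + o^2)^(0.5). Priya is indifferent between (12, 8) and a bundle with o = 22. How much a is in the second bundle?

U depends on (a, o) only through S = 3a^2 + o^2, so equal utility means equal S. At (12, 8): S = 496.
With o = 22: 22^2 = 484, so 3a^2 = 496 − 484 = 12, i.e. a^2 = 4.
Hence a = √4 = 2.
Check: U(2, 22) = 22.2711.

a = 2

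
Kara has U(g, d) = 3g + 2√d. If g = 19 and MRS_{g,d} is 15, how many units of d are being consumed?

MU_g = 3, MU_d = 2/(2√d).
MRS = 3 ÷ (2/(2√d)).
MRS depends only on d: 3·√d = 15 ⇒ √d = 15/3 = 5 ⇒ d = 25.

d = 25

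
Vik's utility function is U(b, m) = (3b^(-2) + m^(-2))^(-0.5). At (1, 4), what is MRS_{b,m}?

For CES with ρ = -2, MRS = (3/1)·(m/b)^3.
At (1, 4): MRS = 192.
The indifference curve has slope −192 at this bundle.

MRS = 192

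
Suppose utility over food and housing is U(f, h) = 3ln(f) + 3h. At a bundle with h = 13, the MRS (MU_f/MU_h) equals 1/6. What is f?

f = 6

MU_f = 3/f, MU_h = 3.
MRS = 3/f ÷ 3.
MRS depends only on f: 1/f = 1/6 ⇒ f = 1/(1/6) = 6.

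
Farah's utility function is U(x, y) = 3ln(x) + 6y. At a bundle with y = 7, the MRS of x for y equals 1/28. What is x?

MU_x = 3/x, MU_y = 6.
MRS = 3/x ÷ 6.
MRS depends only on x: 0.5/x = 1/28 ⇒ x = 0.5/(1/28) = 14.

x = 14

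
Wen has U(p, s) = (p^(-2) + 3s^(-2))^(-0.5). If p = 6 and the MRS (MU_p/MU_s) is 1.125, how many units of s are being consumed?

For CES with ρ = -2, MRS = (1/3)·(s/p)^3.
Setting (1/3)·(s/6)^3 = 1.125 gives (s/6)^3 = 3.375, so s/6 = 1.5 and s = 9.

s = 9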